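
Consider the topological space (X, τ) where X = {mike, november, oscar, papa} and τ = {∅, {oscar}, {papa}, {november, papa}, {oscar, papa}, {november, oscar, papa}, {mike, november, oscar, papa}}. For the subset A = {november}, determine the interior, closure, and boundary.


int(A) = ∅, cl(A) = {mike, november}, ∂A = {mike, november}.

Closed sets in (X, τ) are complements of opens:
  closed(X, τ) = {∅, {mike}, {mike, november}, {mike, oscar}, {mike, november, oscar}, {mike, november, papa}, {mike, november, oscar, papa}}.
int(A) = ⋃ {U ∈ τ : U ⊆ A}. Opens contained in A: ∅.
Taking the union of these: int(A) = ∅.
cl(A) = ⋂ {C closed : A ⊆ C}. Closed sets containing A: {mike, november}, {mike, november, oscar}, {mike, november, papa}, {mike, november, oscar, papa}.
Intersecting these: cl(A) = {mike, november}.
∂A = cl(A) ∖ int(A) = {mike, november} ∖ ∅ = {mike, november}.


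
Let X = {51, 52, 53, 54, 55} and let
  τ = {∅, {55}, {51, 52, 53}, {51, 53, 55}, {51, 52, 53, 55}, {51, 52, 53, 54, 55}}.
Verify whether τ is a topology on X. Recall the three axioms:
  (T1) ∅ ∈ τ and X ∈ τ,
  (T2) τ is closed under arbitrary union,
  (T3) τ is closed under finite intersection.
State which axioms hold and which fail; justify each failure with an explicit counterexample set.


τ is NOT a topology on X.

Axiom (T1): ∅ ∈ τ? Yes; X ∈ τ? Yes.
Axiom (T2/T3): check pairwise unions and intersections of members of τ.
Counterexample for (T3): {51, 52, 53} ∩ {51, 53, 55} = {51, 53} ∉ τ. Therefore τ is NOT a topology.


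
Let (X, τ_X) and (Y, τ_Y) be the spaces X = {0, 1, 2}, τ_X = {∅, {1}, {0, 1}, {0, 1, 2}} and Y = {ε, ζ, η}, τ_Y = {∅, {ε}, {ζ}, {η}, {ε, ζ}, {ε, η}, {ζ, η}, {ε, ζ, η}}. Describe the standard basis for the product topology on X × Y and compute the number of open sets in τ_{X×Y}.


Basis B = {∅ × ∅, {1} × {ε}, {1} × {ζ}, {1} × {η}, {0, 1} × {ε}, {0, 1} × {ζ}, {0, 1} × {η}, {1} × {ε, ζ}, {1} × {ε, η}, {1} × {ζ, η}, {0, 1, 2} × {ε}, {0, 1, 2} × {ζ}, {0, 1, 2} × {η}, {1} × {ε, ζ, η}, {0, 1} × {ε, ζ}, {0, 1} × {ε, η}, {0, 1} × {ζ, η}, {0, 1} × {ε, ζ, η}, {0, 1, 2} × {ε, ζ}, {0, 1, 2} × {ε, η}, {0, 1, 2} × {ζ, η}, {0, 1, 2} × {ε, ζ, η}}; |τ_{X×Y}| = 64.

Enumerate products U × V with U ∈ τ_X, V ∈ τ_Y (deduplicated):
  ∅ × ∅ = {} (∅)
  {1} × {ε} = {(1,ε)}
  {1} × {ζ} = {(1,ζ)}
  {1} × {η} = {(1,η)}
  {0, 1} × {ε} = {(0,ε), (1,ε)}
  {0, 1} × {ζ} = {(0,ζ), (1,ζ)}
  {0, 1} × {η} = {(0,η), (1,η)}
  {1} × {ε, ζ} = {(1,ε), (1,ζ)}
  {1} × {ε, η} = {(1,ε), (1,η)}
  {1} × {ζ, η} = {(1,ζ), (1,η)}
  {0, 1, 2} × {ε} = {(0,ε), (1,ε), (2,ε)}
  {0, 1, 2} × {ζ} = {(0,ζ), (1,ζ), (2,ζ)}
  {0, 1, 2} × {η} = {(0,η), (1,η), (2,η)}
  {1} × {ε, ζ, η} = {(1,ε), (1,ζ), (1,η)}
  {0, 1} × {ε, ζ} = {(0,ε), (0,ζ), (1,ε), (1,ζ)}
  {0, 1} × {ε, η} = {(0,ε), (0,η), (1,ε), (1,η)}
  {0, 1} × {ζ, η} = {(0,ζ), (0,η), (1,ζ), (1,η)}
  {0, 1} × {ε, ζ, η} = {(0,ε), (0,ζ), (0,η), (1,ε), (1,ζ), (1,η)}
  {0, 1, 2} × {ε, ζ} = {(0,ε), (0,ζ), (1,ε), (1,ζ), (2,ε), (2,ζ)}
  {0, 1, 2} × {ε, η} = {(0,ε), (0,η), (1,ε), (1,η), (2,ε), (2,η)}
  {0, 1, 2} × {ζ, η} = {(0,ζ), (0,η), (1,ζ), (1,η), (2,ζ), (2,η)}
  {0, 1, 2} × {ε, ζ, η} = {(0,ε), (0,ζ), (0,η), (1,ε), (1,ζ), (1,η), (2,ε), (2,ζ), (2,η)}
These 22 distinct sets form the basis B.
Close under arbitrary unions to get τ_{X×Y}; counting gives |τ_{X×Y}| = 64.


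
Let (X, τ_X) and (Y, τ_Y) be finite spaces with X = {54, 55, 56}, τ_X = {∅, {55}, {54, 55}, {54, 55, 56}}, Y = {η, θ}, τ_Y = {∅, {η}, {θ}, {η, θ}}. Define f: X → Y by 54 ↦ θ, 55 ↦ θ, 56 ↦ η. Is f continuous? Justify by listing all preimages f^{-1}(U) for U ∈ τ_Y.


f is NOT continuous.

Compute f^{-1}(U) for each U ∈ τ_Y:
  U = ∅: f^{-1}(U) = ∅ ∈ τ_X ✓.
  U = {η}: f^{-1}(U) = {56} ∉ τ_X ✗.
  U = {θ}: f^{-1}(U) = {54, 55} ∈ τ_X ✓.
  U = {η, θ}: f^{-1}(U) = {54, 55, 56} ∈ τ_X ✓.
Found U = {η} with f^{-1}(U) = {56} not in τ_X. Therefore f is NOT continuous.


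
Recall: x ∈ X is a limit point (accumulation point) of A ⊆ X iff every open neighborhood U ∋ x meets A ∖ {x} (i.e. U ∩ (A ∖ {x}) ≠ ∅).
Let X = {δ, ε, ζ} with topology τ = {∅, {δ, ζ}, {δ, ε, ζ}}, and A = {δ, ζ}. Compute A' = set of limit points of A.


A' = {δ, ε, ζ}

For each x ∈ X, list the open sets U ∈ τ with x ∈ U, then check whether U ∩ (A ∖ {x}) ≠ ∅ for every such U.
  x = δ: opens ∋ x are {δ, ζ}, {δ, ε, ζ}; each meets A ∖ {δ}, so x IS a limit point.
  x = ε: opens ∋ x are {δ, ε, ζ}; each meets A ∖ {ε}, so x IS a limit point.
  x = ζ: opens ∋ x are {δ, ζ}, {δ, ε, ζ}; each meets A ∖ {ζ}, so x IS a limit point.
Collecting: A' = {δ, ε, ζ}.


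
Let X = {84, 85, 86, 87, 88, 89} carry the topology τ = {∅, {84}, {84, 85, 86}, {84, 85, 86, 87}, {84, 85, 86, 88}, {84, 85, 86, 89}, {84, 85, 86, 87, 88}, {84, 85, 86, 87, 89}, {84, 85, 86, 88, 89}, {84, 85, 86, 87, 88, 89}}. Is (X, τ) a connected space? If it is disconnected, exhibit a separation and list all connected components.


(X, τ) is connected.

Find clopen sets (U ∈ τ with X ∖ U ∈ τ):
  U = ∅, X ∖ U = {84, 85, 86, 87, 88, 89} — both open, so U is clopen.
  U = {84, 85, 86, 87, 88, 89}, X ∖ U = ∅ — both open, so U is clopen.
Only trivial clopens (∅ and X) exist, so (X, τ) is connected.
Compute connected components by grouping points that agree on all clopens:
  component: {84, 85, 86, 87, 88, 89}


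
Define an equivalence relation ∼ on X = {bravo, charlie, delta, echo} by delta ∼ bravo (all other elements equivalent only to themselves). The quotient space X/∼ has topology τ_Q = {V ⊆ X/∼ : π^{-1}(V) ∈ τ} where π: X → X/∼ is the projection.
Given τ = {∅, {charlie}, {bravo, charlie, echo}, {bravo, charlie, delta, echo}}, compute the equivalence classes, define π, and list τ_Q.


X/∼ = {[bravo=delta], [charlie], [echo]}; |τ_Q| = 3.

Equivalence classes: [bravo=delta], [charlie], [echo].
Quotient map π: X → X/∼ sends bravo ↦ [bravo=delta], charlie ↦ [charlie], delta ↦ [bravo=delta], echo ↦ [echo].
For each subset V ⊆ X/∼, compute π^{-1}(V) ⊆ X and check whether π^{-1}(V) ∈ τ. V is open in τ_Q iff π^{-1}(V) ∈ τ.
  V = {}: π^{-1}(V) = ∅ ∈ τ ✓.
  V = {[bravo=delta]}: π^{-1}(V) = {bravo, delta} ∉ τ ✗.
  V = {[charlie]}: π^{-1}(V) = {charlie} ∈ τ ✓.
  V = {[bravo=delta], [charlie]}: π^{-1}(V) = {bravo, charlie, delta} ∉ τ ✗.
  V = {[echo]}: π^{-1}(V) = {echo} ∉ τ ✗.
  V = {[bravo=delta], [echo]}: π^{-1}(V) = {bravo, delta, echo} ∉ τ ✗.
  V = {[charlie], [echo]}: π^{-1}(V) = {charlie, echo} ∉ τ ✗.
  V = {[bravo=delta], [charlie], [echo]}: π^{-1}(V) = {bravo, charlie, delta, echo} ∈ τ ✓.
Open sets in the quotient: τ_Q = {{}, {[charlie]}, {[bravo=delta], [charlie], [echo]}} (3 elements).


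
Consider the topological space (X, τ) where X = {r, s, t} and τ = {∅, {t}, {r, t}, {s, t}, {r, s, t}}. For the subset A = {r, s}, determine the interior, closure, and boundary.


int(A) = ∅, cl(A) = {r, s}, ∂A = {r, s}.

Closed sets in (X, τ) are complements of opens:
  closed(X, τ) = {∅, {r}, {s}, {r, s}, {r, s, t}}.
int(A) = ⋃ {U ∈ τ : U ⊆ A}. Opens contained in A: ∅.
Taking the union of these: int(A) = ∅.
cl(A) = ⋂ {C closed : A ⊆ C}. Closed sets containing A: {r, s}, {r, s, t}.
Intersecting these: cl(A) = {r, s}.
∂A = cl(A) ∖ int(A) = {r, s} ∖ ∅ = {r, s}.


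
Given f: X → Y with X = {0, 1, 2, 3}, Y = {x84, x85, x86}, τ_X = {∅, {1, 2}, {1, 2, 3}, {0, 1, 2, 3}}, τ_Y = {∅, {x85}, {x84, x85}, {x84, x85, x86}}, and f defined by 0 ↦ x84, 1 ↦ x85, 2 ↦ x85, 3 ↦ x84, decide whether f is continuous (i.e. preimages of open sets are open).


f IS continuous.

Compute f^{-1}(U) for each U ∈ τ_Y:
  U = ∅: f^{-1}(U) = ∅ ∈ τ_X ✓.
  U = {x85}: f^{-1}(U) = {1, 2} ∈ τ_X ✓.
  U = {x84, x85}: f^{-1}(U) = {0, 1, 2, 3} ∈ τ_X ✓.
  U = {x84, x85, x86}: f^{-1}(U) = {0, 1, 2, 3} ∈ τ_X ✓.
Every preimage lies in τ_X, so f IS continuous.


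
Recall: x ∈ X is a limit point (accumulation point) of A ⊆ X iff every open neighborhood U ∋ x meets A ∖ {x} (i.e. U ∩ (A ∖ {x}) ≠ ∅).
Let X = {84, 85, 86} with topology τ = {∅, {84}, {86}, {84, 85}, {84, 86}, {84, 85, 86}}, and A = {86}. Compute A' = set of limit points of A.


A' = ∅

For each x ∈ X, list the open sets U ∈ τ with x ∈ U, then check whether U ∩ (A ∖ {x}) ≠ ∅ for every such U.
  x = 84: open {84} ∋ x has {84} ∩ (A ∖ {84}) = ∅, so x is NOT a limit point.
  x = 85: open {84, 85} ∋ x has {84, 85} ∩ (A ∖ {85}) = ∅, so x is NOT a limit point.
  x = 86: open {86} ∋ x has {86} ∩ (A ∖ {86}) = ∅, so x is NOT a limit point.
Collecting: A' = ∅.


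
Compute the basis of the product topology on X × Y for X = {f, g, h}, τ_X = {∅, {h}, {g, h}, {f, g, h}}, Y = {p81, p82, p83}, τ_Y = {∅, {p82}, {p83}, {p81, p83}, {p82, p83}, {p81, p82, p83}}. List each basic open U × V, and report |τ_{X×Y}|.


Basis B = {∅ × ∅, {h} × {p82}, {h} × {p83}, {g, h} × {p82}, {g, h} × {p83}, {h} × {p81, p83}, {h} × {p82, p83}, {f, g, h} × {p82}, {f, g, h} × {p83}, {h} × {p81, p82, p83}, {g, h} × {p81, p83}, {g, h} × {p82, p83}, {f, g, h} × {p81, p83}, {f, g, h} × {p82, p83}, {g, h} × {p81, p82, p83}, {f, g, h} × {p81, p82, p83}}; |τ_{X×Y}| = 40.

Enumerate products U × V with U ∈ τ_X, V ∈ τ_Y (deduplicated):
  ∅ × ∅ = {} (∅)
  {h} × {p82} = {(h,p82)}
  {h} × {p83} = {(h,p83)}
  {g, h} × {p82} = {(g,p82), (h,p82)}
  {g, h} × {p83} = {(g,p83), (h,p83)}
  {h} × {p81, p83} = {(h,p81), (h,p83)}
  {h} × {p82, p83} = {(h,p82), (h,p83)}
  {f, g, h} × {p82} = {(f,p82), (g,p82), (h,p82)}
  {f, g, h} × {p83} = {(f,p83), (g,p83), (h,p83)}
  {h} × {p81, p82, p83} = {(h,p81), (h,p82), (h,p83)}
  {g, h} × {p81, p83} = {(g,p81), (g,p83), (h,p81), (h,p83)}
  {g, h} × {p82, p83} = {(g,p82), (g,p83), (h,p82), (h,p83)}
  {f, g, h} × {p81, p83} = {(f,p81), (f,p83), (g,p81), (g,p83), (h,p81), (h,p83)}
  {f, g, h} × {p82, p83} = {(f,p82), (f,p83), (g,p82), (g,p83), (h,p82), (h,p83)}
  {g, h} × {p81, p82, p83} = {(g,p81), (g,p82), (g,p83), (h,p81), (h,p82), (h,p83)}
  {f, g, h} × {p81, p82, p83} = {(f,p81), (f,p82), (f,p83), (g,p81), (g,p82), (g,p83), (h,p81), (h,p82), (h,p83)}
These 16 distinct sets form the basis B.
Close under arbitrary unions to get τ_{X×Y}; counting gives |τ_{X×Y}| = 40.


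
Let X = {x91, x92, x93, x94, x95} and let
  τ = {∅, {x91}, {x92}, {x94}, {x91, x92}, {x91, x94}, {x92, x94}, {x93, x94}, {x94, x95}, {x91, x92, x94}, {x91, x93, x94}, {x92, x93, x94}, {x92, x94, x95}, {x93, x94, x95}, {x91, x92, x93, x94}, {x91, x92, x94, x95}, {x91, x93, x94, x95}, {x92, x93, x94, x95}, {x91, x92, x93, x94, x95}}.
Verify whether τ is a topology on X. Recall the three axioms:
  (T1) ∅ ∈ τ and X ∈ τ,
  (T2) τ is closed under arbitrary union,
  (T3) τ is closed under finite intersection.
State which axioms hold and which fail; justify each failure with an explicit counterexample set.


τ is NOT a topology on X.

Axiom (T1): ∅ ∈ τ? Yes; X ∈ τ? Yes.
Axiom (T2/T3): check pairwise unions and intersections of members of τ.
Counterexample for (T2): {x91} ∪ {x94, x95} = {x91, x94, x95} ∉ τ. Therefore τ is NOT a topology.


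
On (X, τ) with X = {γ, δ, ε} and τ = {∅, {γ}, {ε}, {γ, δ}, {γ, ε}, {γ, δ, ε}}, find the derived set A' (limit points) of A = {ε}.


A' = ∅

For each x ∈ X, list the open sets U ∈ τ with x ∈ U, then check whether U ∩ (A ∖ {x}) ≠ ∅ for every such U.
  x = γ: open {γ} ∋ x has {γ} ∩ (A ∖ {γ}) = ∅, so x is NOT a limit point.
  x = δ: open {γ, δ} ∋ x has {γ, δ} ∩ (A ∖ {δ}) = ∅, so x is NOT a limit point.
  x = ε: open {ε} ∋ x has {ε} ∩ (A ∖ {ε}) = ∅, so x is NOT a limit point.
Collecting: A' = ∅.


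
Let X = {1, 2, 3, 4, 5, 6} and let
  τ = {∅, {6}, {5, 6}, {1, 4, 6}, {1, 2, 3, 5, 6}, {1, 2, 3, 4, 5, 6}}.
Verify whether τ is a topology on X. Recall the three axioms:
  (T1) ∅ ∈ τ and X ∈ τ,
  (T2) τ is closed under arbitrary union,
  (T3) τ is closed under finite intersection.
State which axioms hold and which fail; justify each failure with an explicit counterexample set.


τ is NOT a topology on X.

Axiom (T1): ∅ ∈ τ? Yes; X ∈ τ? Yes.
Axiom (T2/T3): check pairwise unions and intersections of members of τ.
Counterexample for (T2): {5, 6} ∪ {1, 4, 6} = {1, 4, 5, 6} ∉ τ. Therefore τ is NOT a topology.


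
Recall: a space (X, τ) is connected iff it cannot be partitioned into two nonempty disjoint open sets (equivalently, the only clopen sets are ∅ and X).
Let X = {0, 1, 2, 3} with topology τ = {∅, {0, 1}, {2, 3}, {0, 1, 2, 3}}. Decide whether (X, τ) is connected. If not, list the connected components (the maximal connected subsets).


(X, τ) is disconnected; components = [{0, 1}, {2, 3}].

Find clopen sets (U ∈ τ with X ∖ U ∈ τ):
  U = ∅, X ∖ U = {0, 1, 2, 3} — both open, so U is clopen.
  U = {0, 1}, X ∖ U = {2, 3} — both open, so U is clopen.
  U = {2, 3}, X ∖ U = {0, 1} — both open, so U is clopen.
  U = {0, 1, 2, 3}, X ∖ U = ∅ — both open, so U is clopen.
Nontrivial clopen(s) exist: e.g. {0, 1}. So (X, τ) is disconnected.
Compute connected components by grouping points that agree on all clopens:
  component: {0, 1}
  component: {2, 3}


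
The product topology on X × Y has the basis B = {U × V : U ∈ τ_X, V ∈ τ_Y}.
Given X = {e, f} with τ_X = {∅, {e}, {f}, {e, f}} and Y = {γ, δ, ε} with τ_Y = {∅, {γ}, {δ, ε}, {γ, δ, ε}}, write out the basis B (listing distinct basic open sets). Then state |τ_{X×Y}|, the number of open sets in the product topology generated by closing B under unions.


Basis B = {∅ × ∅, {e} × {γ}, {f} × {γ}, {e, f} × {γ}, {e} × {δ, ε}, {f} × {δ, ε}, {e} × {γ, δ, ε}, {f} × {γ, δ, ε}, {e, f} × {δ, ε}, {e, f} × {γ, δ, ε}}; |τ_{X×Y}| = 16.

Enumerate products U × V with U ∈ τ_X, V ∈ τ_Y (deduplicated):
  ∅ × ∅ = {} (∅)
  {e} × {γ} = {(e,γ)}
  {f} × {γ} = {(f,γ)}
  {e, f} × {γ} = {(e,γ), (f,γ)}
  {e} × {δ, ε} = {(e,δ), (e,ε)}
  {f} × {δ, ε} = {(f,δ), (f,ε)}
  {e} × {γ, δ, ε} = {(e,γ), (e,δ), (e,ε)}
  {f} × {γ, δ, ε} = {(f,γ), (f,δ), (f,ε)}
  {e, f} × {δ, ε} = {(e,δ), (e,ε), (f,δ), (f,ε)}
  {e, f} × {γ, δ, ε} = {(e,γ), (e,δ), (e,ε), (f,γ), (f,δ), (f,ε)}
These 10 distinct sets form the basis B.
Close under arbitrary unions to get τ_{X×Y}; counting gives |τ_{X×Y}| = 16.


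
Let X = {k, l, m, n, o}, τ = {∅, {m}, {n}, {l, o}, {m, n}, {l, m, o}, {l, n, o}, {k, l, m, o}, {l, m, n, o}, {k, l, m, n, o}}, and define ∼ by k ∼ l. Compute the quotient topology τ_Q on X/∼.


X/∼ = {[k=l], [m], [n], [o]}; |τ_Q| = 6.

Equivalence classes: [k=l], [m], [n], [o].
Quotient map π: X → X/∼ sends k ↦ [k=l], l ↦ [k=l], m ↦ [m], n ↦ [n], o ↦ [o].
For each subset V ⊆ X/∼, compute π^{-1}(V) ⊆ X and check whether π^{-1}(V) ∈ τ. V is open in τ_Q iff π^{-1}(V) ∈ τ.
  V = {}: π^{-1}(V) = ∅ ∈ τ ✓.
  V = {[k=l]}: π^{-1}(V) = {k, l} ∉ τ ✗.
  V = {[m]}: π^{-1}(V) = {m} ∈ τ ✓.
  V = {[k=l], [m]}: π^{-1}(V) = {k, l, m} ∉ τ ✗.
  V = {[n]}: π^{-1}(V) = {n} ∈ τ ✓.
  V = {[k=l], [n]}: π^{-1}(V) = {k, l, n} ∉ τ ✗.
  V = {[m], [n]}: π^{-1}(V) = {m, n} ∈ τ ✓.
  V = {[k=l], [m], [n]}: π^{-1}(V) = {k, l, m, n} ∉ τ ✗.
  V = {[o]}: π^{-1}(V) = {o} ∉ τ ✗.
  V = {[k=l], [o]}: π^{-1}(V) = {k, l, o} ∉ τ ✗.
  V = {[m], [o]}: π^{-1}(V) = {m, o} ∉ τ ✗.
  V = {[k=l], [m], [o]}: π^{-1}(V) = {k, l, m, o} ∈ τ ✓.
  V = {[n], [o]}: π^{-1}(V) = {n, o} ∉ τ ✗.
  V = {[k=l], [n], [o]}: π^{-1}(V) = {k, l, n, o} ∉ τ ✗.
  V = {[m], [n], [o]}: π^{-1}(V) = {m, n, o} ∉ τ ✗.
  V = {[k=l], [m], [n], [o]}: π^{-1}(V) = {k, l, m, n, o} ∈ τ ✓.
Open sets in the quotient: τ_Q = {{}, {[m]}, {[n]}, {[m], [n]}, {[k=l], [m], [o]}, {[k=l], [m], [n], [o]}} (6 elements).


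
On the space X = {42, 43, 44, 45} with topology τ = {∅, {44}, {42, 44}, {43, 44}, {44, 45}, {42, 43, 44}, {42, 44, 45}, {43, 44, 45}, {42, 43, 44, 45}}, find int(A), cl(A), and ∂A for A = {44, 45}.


int(A) = {44, 45}, cl(A) = {42, 43, 44, 45}, ∂A = {42, 43}.

Closed sets in (X, τ) are complements of opens:
  closed(X, τ) = {∅, {42}, {43}, {45}, {42, 43}, {42, 45}, {43, 45}, {42, 43, 45}, {42, 43, 44, 45}}.
int(A) = ⋃ {U ∈ τ : U ⊆ A}. Opens contained in A: ∅, {44}, {44, 45}.
Taking the union of these: int(A) = {44, 45}.
cl(A) = ⋂ {C closed : A ⊆ C}. Closed sets containing A: {42, 43, 44, 45}.
Intersecting these: cl(A) = {42, 43, 44, 45}.
∂A = cl(A) ∖ int(A) = {42, 43, 44, 45} ∖ {44, 45} = {42, 43}.


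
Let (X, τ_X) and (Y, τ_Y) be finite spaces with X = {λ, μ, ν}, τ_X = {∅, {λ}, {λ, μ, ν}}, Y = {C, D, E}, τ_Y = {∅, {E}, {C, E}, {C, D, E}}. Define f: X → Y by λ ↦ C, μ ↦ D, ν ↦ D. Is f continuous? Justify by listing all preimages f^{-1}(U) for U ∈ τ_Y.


f IS continuous.

Compute f^{-1}(U) for each U ∈ τ_Y:
  U = ∅: f^{-1}(U) = ∅ ∈ τ_X ✓.
  U = {E}: f^{-1}(U) = ∅ ∈ τ_X ✓.
  U = {C, E}: f^{-1}(U) = {λ} ∈ τ_X ✓.
  U = {C, D, E}: f^{-1}(U) = {λ, μ, ν} ∈ τ_X ✓.
Every preimage lies in τ_X, so f IS continuous.


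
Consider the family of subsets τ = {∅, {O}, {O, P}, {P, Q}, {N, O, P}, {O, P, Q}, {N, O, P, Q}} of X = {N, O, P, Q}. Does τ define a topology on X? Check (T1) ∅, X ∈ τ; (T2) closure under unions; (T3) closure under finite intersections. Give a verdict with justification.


τ is NOT a topology on X.

Axiom (T1): ∅ ∈ τ? Yes; X ∈ τ? Yes.
Axiom (T2/T3): check pairwise unions and intersections of members of τ.
Counterexample for (T3): {O, P} ∩ {P, Q} = {P} ∉ τ. Therefore τ is NOT a topology.


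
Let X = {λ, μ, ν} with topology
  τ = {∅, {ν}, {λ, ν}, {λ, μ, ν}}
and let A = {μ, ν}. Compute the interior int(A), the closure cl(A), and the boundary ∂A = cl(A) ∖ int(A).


int(A) = {ν}, cl(A) = {λ, μ, ν}, ∂A = {λ, μ}.

Closed sets in (X, τ) are complements of opens:
  closed(X, τ) = {∅, {μ}, {λ, μ}, {λ, μ, ν}}.
int(A) = ⋃ {U ∈ τ : U ⊆ A}. Opens contained in A: ∅, {ν}.
Taking the union of these: int(A) = {ν}.
cl(A) = ⋂ {C closed : A ⊆ C}. Closed sets containing A: {λ, μ, ν}.
Intersecting these: cl(A) = {λ, μ, ν}.
∂A = cl(A) ∖ int(A) = {λ, μ, ν} ∖ {ν} = {λ, μ}.


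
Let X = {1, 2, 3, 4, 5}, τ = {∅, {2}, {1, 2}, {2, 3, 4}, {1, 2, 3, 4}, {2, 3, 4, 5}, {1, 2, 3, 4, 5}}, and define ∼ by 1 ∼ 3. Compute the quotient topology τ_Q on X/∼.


X/∼ = {[1=3], [2], [4], [5]}; |τ_Q| = 4.

Equivalence classes: [1=3], [2], [4], [5].
Quotient map π: X → X/∼ sends 1 ↦ [1=3], 2 ↦ [2], 3 ↦ [1=3], 4 ↦ [4], 5 ↦ [5].
For each subset V ⊆ X/∼, compute π^{-1}(V) ⊆ X and check whether π^{-1}(V) ∈ τ. V is open in τ_Q iff π^{-1}(V) ∈ τ.
  V = {}: π^{-1}(V) = ∅ ∈ τ ✓.
  V = {[1=3]}: π^{-1}(V) = {1, 3} ∉ τ ✗.
  V = {[2]}: π^{-1}(V) = {2} ∈ τ ✓.
  V = {[1=3], [2]}: π^{-1}(V) = {1, 2, 3} ∉ τ ✗.
  V = {[4]}: π^{-1}(V) = {4} ∉ τ ✗.
  V = {[1=3], [4]}: π^{-1}(V) = {1, 3, 4} ∉ τ ✗.
  V = {[2], [4]}: π^{-1}(V) = {2, 4} ∉ τ ✗.
  V = {[1=3], [2], [4]}: π^{-1}(V) = {1, 2, 3, 4} ∈ τ ✓.
  V = {[5]}: π^{-1}(V) = {5} ∉ τ ✗.
  V = {[1=3], [5]}: π^{-1}(V) = {1, 3, 5} ∉ τ ✗.
  V = {[2], [5]}: π^{-1}(V) = {2, 5} ∉ τ ✗.
  V = {[1=3], [2], [5]}: π^{-1}(V) = {1, 2, 3, 5} ∉ τ ✗.
  V = {[4], [5]}: π^{-1}(V) = {4, 5} ∉ τ ✗.
  V = {[1=3], [4], [5]}: π^{-1}(V) = {1, 3, 4, 5} ∉ τ ✗.
  V = {[2], [4], [5]}: π^{-1}(V) = {2, 4, 5} ∉ τ ✗.
  V = {[1=3], [2], [4], [5]}: π^{-1}(V) = {1, 2, 3, 4, 5} ∈ τ ✓.
Open sets in the quotient: τ_Q = {{}, {[2]}, {[1=3], [2], [4]}, {[1=3], [2], [4], [5]}} (4 elements).


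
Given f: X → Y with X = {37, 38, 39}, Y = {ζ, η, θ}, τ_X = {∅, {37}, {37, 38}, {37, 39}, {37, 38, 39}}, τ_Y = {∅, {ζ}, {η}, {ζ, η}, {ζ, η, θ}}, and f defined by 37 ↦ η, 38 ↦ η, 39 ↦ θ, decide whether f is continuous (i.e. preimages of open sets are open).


f IS continuous.

Compute f^{-1}(U) for each U ∈ τ_Y:
  U = ∅: f^{-1}(U) = ∅ ∈ τ_X ✓.
  U = {ζ}: f^{-1}(U) = ∅ ∈ τ_X ✓.
  U = {η}: f^{-1}(U) = {37, 38} ∈ τ_X ✓.
  U = {ζ, η}: f^{-1}(U) = {37, 38} ∈ τ_X ✓.
  U = {ζ, η, θ}: f^{-1}(U) = {37, 38, 39} ∈ τ_X ✓.
Every preimage lies in τ_X, so f IS continuous.


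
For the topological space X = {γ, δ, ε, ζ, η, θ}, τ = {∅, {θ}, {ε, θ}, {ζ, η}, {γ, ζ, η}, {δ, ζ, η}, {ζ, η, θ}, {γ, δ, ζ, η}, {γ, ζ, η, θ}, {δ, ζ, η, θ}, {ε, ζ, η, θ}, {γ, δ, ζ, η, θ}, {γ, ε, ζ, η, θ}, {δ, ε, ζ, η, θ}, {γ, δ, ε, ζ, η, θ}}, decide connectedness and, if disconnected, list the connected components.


(X, τ) is disconnected; components = [{ε, θ}, {γ, δ, ζ, η}].

Find clopen sets (U ∈ τ with X ∖ U ∈ τ):
  U = ∅, X ∖ U = {γ, δ, ε, ζ, η, θ} — both open, so U is clopen.
  U = {ε, θ}, X ∖ U = {γ, δ, ζ, η} — both open, so U is clopen.
  U = {γ, δ, ζ, η}, X ∖ U = {ε, θ} — both open, so U is clopen.
  U = {γ, δ, ε, ζ, η, θ}, X ∖ U = ∅ — both open, so U is clopen.
Nontrivial clopen(s) exist: e.g. {γ, δ, ζ, η}. So (X, τ) is disconnected.
Compute connected components by grouping points that agree on all clopens:
  component: {ε, θ}
  component: {γ, δ, ζ, η}


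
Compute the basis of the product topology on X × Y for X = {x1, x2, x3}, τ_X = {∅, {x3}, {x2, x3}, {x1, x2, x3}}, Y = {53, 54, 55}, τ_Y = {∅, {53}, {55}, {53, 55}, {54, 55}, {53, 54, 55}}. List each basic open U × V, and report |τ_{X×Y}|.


Basis B = {∅ × ∅, {x3} × {53}, {x3} × {55}, {x2, x3} × {53}, {x2, x3} × {55}, {x3} × {53, 55}, {x3} × {54, 55}, {x1, x2, x3} × {53}, {x1, x2, x3} × {55}, {x3} × {53, 54, 55}, {x2, x3} × {53, 55}, {x2, x3} × {54, 55}, {x1, x2, x3} × {53, 55}, {x1, x2, x3} × {54, 55}, {x2, x3} × {53, 54, 55}, {x1, x2, x3} × {53, 54, 55}}; |τ_{X×Y}| = 40.

Enumerate products U × V with U ∈ τ_X, V ∈ τ_Y (deduplicated):
  ∅ × ∅ = {} (∅)
  {x3} × {53} = {(x3,53)}
  {x3} × {55} = {(x3,55)}
  {x2, x3} × {53} = {(x2,53), (x3,53)}
  {x2, x3} × {55} = {(x2,55), (x3,55)}
  {x3} × {53, 55} = {(x3,53), (x3,55)}
  {x3} × {54, 55} = {(x3,54), (x3,55)}
  {x1, x2, x3} × {53} = {(x1,53), (x2,53), (x3,53)}
  {x1, x2, x3} × {55} = {(x1,55), (x2,55), (x3,55)}
  {x3} × {53, 54, 55} = {(x3,53), (x3,54), (x3,55)}
  {x2, x3} × {53, 55} = {(x2,53), (x2,55), (x3,53), (x3,55)}
  {x2, x3} × {54, 55} = {(x2,54), (x2,55), (x3,54), (x3,55)}
  {x1, x2, x3} × {53, 55} = {(x1,53), (x1,55), (x2,53), (x2,55), (x3,53), (x3,55)}
  {x1, x2, x3} × {54, 55} = {(x1,54), (x1,55), (x2,54), (x2,55), (x3,54), (x3,55)}
  {x2, x3} × {53, 54, 55} = {(x2,53), (x2,54), (x2,55), (x3,53), (x3,54), (x3,55)}
  {x1, x2, x3} × {53, 54, 55} = {(x1,53), (x1,54), (x1,55), (x2,53), (x2,54), (x2,55), (x3,53), (x3,54), (x3,55)}
These 16 distinct sets form the basis B.
Close under arbitrary unions to get τ_{X×Y}; counting gives |τ_{X×Y}| = 40.


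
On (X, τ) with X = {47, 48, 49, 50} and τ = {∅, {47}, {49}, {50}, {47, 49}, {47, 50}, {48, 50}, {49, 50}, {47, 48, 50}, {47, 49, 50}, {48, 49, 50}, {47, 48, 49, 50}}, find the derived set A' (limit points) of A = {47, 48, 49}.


A' = ∅

For each x ∈ X, list the open sets U ∈ τ with x ∈ U, then check whether U ∩ (A ∖ {x}) ≠ ∅ for every such U.
  x = 47: open {47} ∋ x has {47} ∩ (A ∖ {47}) = ∅, so x is NOT a limit point.
  x = 48: open {48, 50} ∋ x has {48, 50} ∩ (A ∖ {48}) = ∅, so x is NOT a limit point.
  x = 49: open {49} ∋ x has {49} ∩ (A ∖ {49}) = ∅, so x is NOT a limit point.
  x = 50: open {50} ∋ x has {50} ∩ (A ∖ {50}) = ∅, so x is NOT a limit point.
Collecting: A' = ∅.


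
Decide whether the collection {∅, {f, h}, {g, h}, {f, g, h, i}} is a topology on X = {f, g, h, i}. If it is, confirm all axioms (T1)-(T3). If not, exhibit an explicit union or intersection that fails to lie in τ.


τ is NOT a topology on X.

Axiom (T1): ∅ ∈ τ? Yes; X ∈ τ? Yes.
Axiom (T2/T3): check pairwise unions and intersections of members of τ.
Counterexample for (T3): {f, h} ∩ {g, h} = {h} ∉ τ. Therefore τ is NOT a topology.


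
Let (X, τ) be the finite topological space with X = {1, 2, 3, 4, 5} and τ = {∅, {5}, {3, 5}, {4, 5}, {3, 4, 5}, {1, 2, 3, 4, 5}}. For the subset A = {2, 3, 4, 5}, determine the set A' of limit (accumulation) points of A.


A' = {1, 2, 3, 4}

For each x ∈ X, list the open sets U ∈ τ with x ∈ U, then check whether U ∩ (A ∖ {x}) ≠ ∅ for every such U.
  x = 1: opens ∋ x are {1, 2, 3, 4, 5}; each meets A ∖ {1}, so x IS a limit point.
  x = 2: opens ∋ x are {1, 2, 3, 4, 5}; each meets A ∖ {2}, so x IS a limit point.
  x = 3: opens ∋ x are {3, 5}, {3, 4, 5}, {1, 2, 3, 4, 5}; each meets A ∖ {3}, so x IS a limit point.
  x = 4: opens ∋ x are {4, 5}, {3, 4, 5}, {1, 2, 3, 4, 5}; each meets A ∖ {4}, so x IS a limit point.
  x = 5: open {5} ∋ x has {5} ∩ (A ∖ {5}) = ∅, so x is NOT a limit point.
Collecting: A' = {1, 2, 3, 4}.


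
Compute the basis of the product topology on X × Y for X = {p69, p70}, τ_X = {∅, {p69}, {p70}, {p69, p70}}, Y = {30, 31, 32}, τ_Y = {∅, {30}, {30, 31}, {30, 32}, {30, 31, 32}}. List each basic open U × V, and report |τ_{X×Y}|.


Basis B = {∅ × ∅, {p69} × {30}, {p70} × {30}, {p69} × {30, 31}, {p69} × {30, 32}, {p69, p70} × {30}, {p70} × {30, 31}, {p70} × {30, 32}, {p69} × {30, 31, 32}, {p70} × {30, 31, 32}, {p69, p70} × {30, 31}, {p69, p70} × {30, 32}, {p69, p70} × {30, 31, 32}}; |τ_{X×Y}| = 25.

Enumerate products U × V with U ∈ τ_X, V ∈ τ_Y (deduplicated):
  ∅ × ∅ = {} (∅)
  {p69} × {30} = {(p69,30)}
  {p70} × {30} = {(p70,30)}
  {p69} × {30, 31} = {(p69,30), (p69,31)}
  {p69} × {30, 32} = {(p69,30), (p69,32)}
  {p69, p70} × {30} = {(p69,30), (p70,30)}
  {p70} × {30, 31} = {(p70,30), (p70,31)}
  {p70} × {30, 32} = {(p70,30), (p70,32)}
  {p69} × {30, 31, 32} = {(p69,30), (p69,31), (p69,32)}
  {p70} × {30, 31, 32} = {(p70,30), (p70,31), (p70,32)}
  {p69, p70} × {30, 31} = {(p69,30), (p69,31), (p70,30), (p70,31)}
  {p69, p70} × {30, 32} = {(p69,30), (p69,32), (p70,30), (p70,32)}
  {p69, p70} × {30, 31, 32} = {(p69,30), (p69,31), (p69,32), (p70,30), (p70,31), (p70,32)}
These 13 distinct sets form the basis B.
Close under arbitrary unions to get τ_{X×Y}; counting gives |τ_{X×Y}| = 25.


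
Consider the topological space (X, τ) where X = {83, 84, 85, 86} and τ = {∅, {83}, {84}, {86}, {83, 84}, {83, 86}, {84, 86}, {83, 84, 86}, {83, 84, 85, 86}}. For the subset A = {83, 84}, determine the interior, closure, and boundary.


int(A) = {83, 84}, cl(A) = {83, 84, 85}, ∂A = {85}.

Closed sets in (X, τ) are complements of opens:
  closed(X, τ) = {∅, {85}, {83, 85}, {84, 85}, {85, 86}, {83, 84, 85}, {83, 85, 86}, {84, 85, 86}, {83, 84, 85, 86}}.
int(A) = ⋃ {U ∈ τ : U ⊆ A}. Opens contained in A: ∅, {83}, {84}, {83, 84}.
Taking the union of these: int(A) = {83, 84}.
cl(A) = ⋂ {C closed : A ⊆ C}. Closed sets containing A: {83, 84, 85}, {83, 84, 85, 86}.
Intersecting these: cl(A) = {83, 84, 85}.
∂A = cl(A) ∖ int(A) = {83, 84, 85} ∖ {83, 84} = {85}.


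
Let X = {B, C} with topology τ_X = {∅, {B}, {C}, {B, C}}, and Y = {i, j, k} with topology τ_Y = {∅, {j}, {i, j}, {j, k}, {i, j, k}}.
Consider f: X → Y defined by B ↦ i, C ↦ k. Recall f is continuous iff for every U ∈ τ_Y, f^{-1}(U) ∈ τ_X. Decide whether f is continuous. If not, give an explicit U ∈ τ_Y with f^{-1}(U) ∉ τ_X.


f IS continuous.

Compute f^{-1}(U) for each U ∈ τ_Y:
  U = ∅: f^{-1}(U) = ∅ ∈ τ_X ✓.
  U = {j}: f^{-1}(U) = ∅ ∈ τ_X ✓.
  U = {i, j}: f^{-1}(U) = {B} ∈ τ_X ✓.
  U = {j, k}: f^{-1}(U) = {C} ∈ τ_X ✓.
  U = {i, j, k}: f^{-1}(U) = {B, C} ∈ τ_X ✓.
Every preimage lies in τ_X, so f IS continuous.


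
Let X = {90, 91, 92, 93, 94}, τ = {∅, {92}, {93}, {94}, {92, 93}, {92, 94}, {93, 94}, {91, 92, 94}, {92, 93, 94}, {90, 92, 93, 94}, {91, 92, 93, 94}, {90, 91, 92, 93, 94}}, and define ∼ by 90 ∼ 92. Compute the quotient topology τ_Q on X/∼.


X/∼ = {[90=92], [91], [93], [94]}; |τ_Q| = 6.

Equivalence classes: [90=92], [91], [93], [94].
Quotient map π: X → X/∼ sends 90 ↦ [90=92], 91 ↦ [91], 92 ↦ [90=92], 93 ↦ [93], 94 ↦ [94].
For each subset V ⊆ X/∼, compute π^{-1}(V) ⊆ X and check whether π^{-1}(V) ∈ τ. V is open in τ_Q iff π^{-1}(V) ∈ τ.
  V = {}: π^{-1}(V) = ∅ ∈ τ ✓.
  V = {[90=92]}: π^{-1}(V) = {90, 92} ∉ τ ✗.
  V = {[91]}: π^{-1}(V) = {91} ∉ τ ✗.
  V = {[90=92], [91]}: π^{-1}(V) = {90, 91, 92} ∉ τ ✗.
  V = {[93]}: π^{-1}(V) = {93} ∈ τ ✓.
  V = {[90=92], [93]}: π^{-1}(V) = {90, 92, 93} ∉ τ ✗.
  V = {[91], [93]}: π^{-1}(V) = {91, 93} ∉ τ ✗.
  V = {[90=92], [91], [93]}: π^{-1}(V) = {90, 91, 92, 93} ∉ τ ✗.
  V = {[94]}: π^{-1}(V) = {94} ∈ τ ✓.
  V = {[90=92], [94]}: π^{-1}(V) = {90, 92, 94} ∉ τ ✗.
  V = {[91], [94]}: π^{-1}(V) = {91, 94} ∉ τ ✗.
  V = {[90=92], [91], [94]}: π^{-1}(V) = {90, 91, 92, 94} ∉ τ ✗.
  V = {[93], [94]}: π^{-1}(V) = {93, 94} ∈ τ ✓.
  V = {[90=92], [93], [94]}: π^{-1}(V) = {90, 92, 93, 94} ∈ τ ✓.
  V = {[91], [93], [94]}: π^{-1}(V) = {91, 93, 94} ∉ τ ✗.
  V = {[90=92], [91], [93], [94]}: π^{-1}(V) = {90, 91, 92, 93, 94} ∈ τ ✓.
Open sets in the quotient: τ_Q = {{}, {[93]}, {[94]}, {[93], [94]}, {[90=92], [93], [94]}, {[90=92], [91], [93], [94]}} (6 elements).


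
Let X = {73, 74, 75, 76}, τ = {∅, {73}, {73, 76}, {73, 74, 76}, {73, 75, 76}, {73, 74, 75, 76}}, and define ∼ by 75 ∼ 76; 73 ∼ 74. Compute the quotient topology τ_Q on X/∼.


X/∼ = {[73=74], [75=76]}; |τ_Q| = 2.

Equivalence classes: [73=74], [75=76].
Quotient map π: X → X/∼ sends 73 ↦ [73=74], 74 ↦ [73=74], 75 ↦ [75=76], 76 ↦ [75=76].
For each subset V ⊆ X/∼, compute π^{-1}(V) ⊆ X and check whether π^{-1}(V) ∈ τ. V is open in τ_Q iff π^{-1}(V) ∈ τ.
  V = {}: π^{-1}(V) = ∅ ∈ τ ✓.
  V = {[73=74]}: π^{-1}(V) = {73, 74} ∉ τ ✗.
  V = {[75=76]}: π^{-1}(V) = {75, 76} ∉ τ ✗.
  V = {[73=74], [75=76]}: π^{-1}(V) = {73, 74, 75, 76} ∈ τ ✓.
Open sets in the quotient: τ_Q = {{}, {[73=74], [75=76]}} (2 elements).


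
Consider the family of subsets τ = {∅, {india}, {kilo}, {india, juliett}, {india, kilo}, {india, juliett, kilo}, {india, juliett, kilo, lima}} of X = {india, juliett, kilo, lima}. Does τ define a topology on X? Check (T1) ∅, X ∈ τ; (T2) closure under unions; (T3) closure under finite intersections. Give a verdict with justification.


τ IS a topology on X.

Axiom (T1): ∅ ∈ τ? Yes; X ∈ τ? Yes.
Axiom (T2/T3): check pairwise unions and intersections of members of τ.
All pairwise intersections and unions checked — each lies in τ. Therefore τ satisfies (T1), (T2), (T3): it IS a topology on X.


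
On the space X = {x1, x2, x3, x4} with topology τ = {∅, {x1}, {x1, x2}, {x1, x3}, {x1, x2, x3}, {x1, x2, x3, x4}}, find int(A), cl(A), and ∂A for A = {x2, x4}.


int(A) = ∅, cl(A) = {x2, x4}, ∂A = {x2, x4}.

Closed sets in (X, τ) are complements of opens:
  closed(X, τ) = {∅, {x4}, {x2, x4}, {x3, x4}, {x2, x3, x4}, {x1, x2, x3, x4}}.
int(A) = ⋃ {U ∈ τ : U ⊆ A}. Opens contained in A: ∅.
Taking the union of these: int(A) = ∅.
cl(A) = ⋂ {C closed : A ⊆ C}. Closed sets containing A: {x2, x4}, {x2, x3, x4}, {x1, x2, x3, x4}.
Intersecting these: cl(A) = {x2, x4}.
∂A = cl(A) ∖ int(A) = {x2, x4} ∖ ∅ = {x2, x4}.


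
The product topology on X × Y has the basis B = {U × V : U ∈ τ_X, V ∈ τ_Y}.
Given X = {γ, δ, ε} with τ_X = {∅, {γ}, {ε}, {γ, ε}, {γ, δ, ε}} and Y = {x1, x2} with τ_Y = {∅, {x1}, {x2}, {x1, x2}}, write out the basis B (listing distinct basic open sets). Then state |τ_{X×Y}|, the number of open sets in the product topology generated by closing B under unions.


Basis B = {∅ × ∅, {γ} × {x1}, {γ} × {x2}, {ε} × {x1}, {ε} × {x2}, {γ} × {x1, x2}, {γ, ε} × {x1}, {γ, ε} × {x2}, {ε} × {x1, x2}, {γ, δ, ε} × {x1}, {γ, δ, ε} × {x2}, {γ, ε} × {x1, x2}, {γ, δ, ε} × {x1, x2}}; |τ_{X×Y}| = 25.

Enumerate products U × V with U ∈ τ_X, V ∈ τ_Y (deduplicated):
  ∅ × ∅ = {} (∅)
  {γ} × {x1} = {(γ,x1)}
  {γ} × {x2} = {(γ,x2)}
  {ε} × {x1} = {(ε,x1)}
  {ε} × {x2} = {(ε,x2)}
  {γ} × {x1, x2} = {(γ,x1), (γ,x2)}
  {γ, ε} × {x1} = {(γ,x1), (ε,x1)}
  {γ, ε} × {x2} = {(γ,x2), (ε,x2)}
  {ε} × {x1, x2} = {(ε,x1), (ε,x2)}
  {γ, δ, ε} × {x1} = {(γ,x1), (δ,x1), (ε,x1)}
  {γ, δ, ε} × {x2} = {(γ,x2), (δ,x2), (ε,x2)}
  {γ, ε} × {x1, x2} = {(γ,x1), (γ,x2), (ε,x1), (ε,x2)}
  {γ, δ, ε} × {x1, x2} = {(γ,x1), (γ,x2), (δ,x1), (δ,x2), (ε,x1), (ε,x2)}
These 13 distinct sets form the basis B.
Close under arbitrary unions to get τ_{X×Y}; counting gives |τ_{X×Y}| = 25.


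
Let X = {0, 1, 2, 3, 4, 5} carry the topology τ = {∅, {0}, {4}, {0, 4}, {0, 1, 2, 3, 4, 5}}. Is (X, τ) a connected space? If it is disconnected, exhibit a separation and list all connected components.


(X, τ) is connected.

Find clopen sets (U ∈ τ with X ∖ U ∈ τ):
  U = ∅, X ∖ U = {0, 1, 2, 3, 4, 5} — both open, so U is clopen.
  U = {0, 1, 2, 3, 4, 5}, X ∖ U = ∅ — both open, so U is clopen.
Only trivial clopens (∅ and X) exist, so (X, τ) is connected.
Compute connected components by grouping points that agree on all clopens:
  component: {0, 1, 2, 3, 4, 5}


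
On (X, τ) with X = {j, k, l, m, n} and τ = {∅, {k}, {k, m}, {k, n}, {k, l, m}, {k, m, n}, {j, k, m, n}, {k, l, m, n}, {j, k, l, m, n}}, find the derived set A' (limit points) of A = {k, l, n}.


A' = {j, l, m, n}

For each x ∈ X, list the open sets U ∈ τ with x ∈ U, then check whether U ∩ (A ∖ {x}) ≠ ∅ for every such U.
  x = j: opens ∋ x are {j, k, m, n}, {j, k, l, m, n}; each meets A ∖ {j}, so x IS a limit point.
  x = k: open {k} ∋ x has {k} ∩ (A ∖ {k}) = ∅, so x is NOT a limit point.
  x = l: opens ∋ x are {k, l, m}, {k, l, m, n}, {j, k, l, m, n}; each meets A ∖ {l}, so x IS a limit point.
  x = m: opens ∋ x are {k, m}, {k, l, m}, {k, m, n}, {j, k, m, n}, {k, l, m, n}, {j, k, l, m, n}; each meets A ∖ {m}, so x IS a limit point.
  x = n: opens ∋ x are {k, n}, {k, m, n}, {j, k, m, n}, {k, l, m, n}, {j, k, l, m, n}; each meets A ∖ {n}, so x IS a limit point.
Collecting: A' = {j, l, m, n}.


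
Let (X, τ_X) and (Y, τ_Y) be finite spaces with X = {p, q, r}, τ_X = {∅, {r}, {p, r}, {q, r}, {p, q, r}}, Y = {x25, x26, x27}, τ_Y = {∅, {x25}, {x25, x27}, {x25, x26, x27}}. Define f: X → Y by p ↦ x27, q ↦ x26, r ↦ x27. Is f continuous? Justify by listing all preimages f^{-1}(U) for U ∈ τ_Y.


f IS continuous.

Compute f^{-1}(U) for each U ∈ τ_Y:
  U = ∅: f^{-1}(U) = ∅ ∈ τ_X ✓.
  U = {x25}: f^{-1}(U) = ∅ ∈ τ_X ✓.
  U = {x25, x27}: f^{-1}(U) = {p, r} ∈ τ_X ✓.
  U = {x25, x26, x27}: f^{-1}(U) = {p, q, r} ∈ τ_X ✓.
Every preimage lies in τ_X, so f IS continuous.


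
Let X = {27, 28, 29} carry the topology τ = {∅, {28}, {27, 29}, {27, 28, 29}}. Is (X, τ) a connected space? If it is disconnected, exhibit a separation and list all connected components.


(X, τ) is disconnected; components = [{28}, {27, 29}].

Find clopen sets (U ∈ τ with X ∖ U ∈ τ):
  U = ∅, X ∖ U = {27, 28, 29} — both open, so U is clopen.
  U = {28}, X ∖ U = {27, 29} — both open, so U is clopen.
  U = {27, 29}, X ∖ U = {28} — both open, so U is clopen.
  U = {27, 28, 29}, X ∖ U = ∅ — both open, so U is clopen.
Nontrivial clopen(s) exist: e.g. {28}. So (X, τ) is disconnected.
Compute connected components by grouping points that agree on all clopens:
  component: {28}
  component: {27, 29}


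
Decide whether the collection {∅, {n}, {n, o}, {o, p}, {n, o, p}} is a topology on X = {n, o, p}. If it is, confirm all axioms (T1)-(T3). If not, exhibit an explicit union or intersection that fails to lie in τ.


τ is NOT a topology on X.

Axiom (T1): ∅ ∈ τ? Yes; X ∈ τ? Yes.
Axiom (T2/T3): check pairwise unions and intersections of members of τ.
Counterexample for (T3): {n, o} ∩ {o, p} = {o} ∉ τ. Therefore τ is NOT a topology.


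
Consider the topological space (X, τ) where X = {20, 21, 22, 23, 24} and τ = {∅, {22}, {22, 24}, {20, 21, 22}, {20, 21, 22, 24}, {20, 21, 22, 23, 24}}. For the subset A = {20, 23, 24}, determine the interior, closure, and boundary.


int(A) = ∅, cl(A) = {20, 21, 23, 24}, ∂A = {20, 21, 23, 24}.

Closed sets in (X, τ) are complements of opens:
  closed(X, τ) = {∅, {23}, {23, 24}, {20, 21, 23}, {20, 21, 23, 24}, {20, 21, 22, 23, 24}}.
int(A) = ⋃ {U ∈ τ : U ⊆ A}. Opens contained in A: ∅.
Taking the union of these: int(A) = ∅.
cl(A) = ⋂ {C closed : A ⊆ C}. Closed sets containing A: {20, 21, 23, 24}, {20, 21, 22, 23, 24}.
Intersecting these: cl(A) = {20, 21, 23, 24}.
∂A = cl(A) ∖ int(A) = {20, 21, 23, 24} ∖ ∅ = {20, 21, 23, 24}.


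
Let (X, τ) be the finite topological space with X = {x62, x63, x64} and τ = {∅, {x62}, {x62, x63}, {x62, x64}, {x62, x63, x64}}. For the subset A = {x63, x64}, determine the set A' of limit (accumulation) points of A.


A' = ∅

For each x ∈ X, list the open sets U ∈ τ with x ∈ U, then check whether U ∩ (A ∖ {x}) ≠ ∅ for every such U.
  x = x62: open {x62} ∋ x has {x62} ∩ (A ∖ {x62}) = ∅, so x is NOT a limit point.
  x = x63: open {x62, x63} ∋ x has {x62, x63} ∩ (A ∖ {x63}) = ∅, so x is NOT a limit point.
  x = x64: open {x62, x64} ∋ x has {x62, x64} ∩ (A ∖ {x64}) = ∅, so x is NOT a limit point.
Collecting: A' = ∅.


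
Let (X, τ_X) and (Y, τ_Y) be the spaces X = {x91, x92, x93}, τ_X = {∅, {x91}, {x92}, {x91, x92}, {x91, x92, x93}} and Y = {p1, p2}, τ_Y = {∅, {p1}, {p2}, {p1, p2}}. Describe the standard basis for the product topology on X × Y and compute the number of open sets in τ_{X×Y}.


Basis B = {∅ × ∅, {x91} × {p1}, {x91} × {p2}, {x92} × {p1}, {x92} × {p2}, {x91} × {p1, p2}, {x91, x92} × {p1}, {x91, x92} × {p2}, {x92} × {p1, p2}, {x91, x92, x93} × {p1}, {x91, x92, x93} × {p2}, {x91, x92} × {p1, p2}, {x91, x92, x93} × {p1, p2}}; |τ_{X×Y}| = 25.

Enumerate products U × V with U ∈ τ_X, V ∈ τ_Y (deduplicated):
  ∅ × ∅ = {} (∅)
  {x91} × {p1} = {(x91,p1)}
  {x91} × {p2} = {(x91,p2)}
  {x92} × {p1} = {(x92,p1)}
  {x92} × {p2} = {(x92,p2)}
  {x91} × {p1, p2} = {(x91,p1), (x91,p2)}
  {x91, x92} × {p1} = {(x91,p1), (x92,p1)}
  {x91, x92} × {p2} = {(x91,p2), (x92,p2)}
  {x92} × {p1, p2} = {(x92,p1), (x92,p2)}
  {x91, x92, x93} × {p1} = {(x91,p1), (x92,p1), (x93,p1)}
  {x91, x92, x93} × {p2} = {(x91,p2), (x92,p2), (x93,p2)}
  {x91, x92} × {p1, p2} = {(x91,p1), (x91,p2), (x92,p1), (x92,p2)}
  {x91, x92, x93} × {p1, p2} = {(x91,p1), (x91,p2), (x92,p1), (x92,p2), (x93,p1), (x93,p2)}
These 13 distinct sets form the basis B.
Close under arbitrary unions to get τ_{X×Y}; counting gives |τ_{X×Y}| = 25.


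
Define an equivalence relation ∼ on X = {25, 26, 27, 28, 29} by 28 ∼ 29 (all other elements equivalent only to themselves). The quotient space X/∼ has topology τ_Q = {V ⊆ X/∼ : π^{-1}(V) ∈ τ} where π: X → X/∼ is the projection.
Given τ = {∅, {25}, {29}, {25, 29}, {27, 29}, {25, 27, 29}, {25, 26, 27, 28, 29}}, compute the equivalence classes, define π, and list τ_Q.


X/∼ = {[25], [26], [27], [28=29]}; |τ_Q| = 3.

Equivalence classes: [25], [26], [27], [28=29].
Quotient map π: X → X/∼ sends 25 ↦ [25], 26 ↦ [26], 27 ↦ [27], 28 ↦ [28=29], 29 ↦ [28=29].
For each subset V ⊆ X/∼, compute π^{-1}(V) ⊆ X and check whether π^{-1}(V) ∈ τ. V is open in τ_Q iff π^{-1}(V) ∈ τ.
  V = {}: π^{-1}(V) = ∅ ∈ τ ✓.
  V = {[25]}: π^{-1}(V) = {25} ∈ τ ✓.
  V = {[26]}: π^{-1}(V) = {26} ∉ τ ✗.
  V = {[25], [26]}: π^{-1}(V) = {25, 26} ∉ τ ✗.
  V = {[27]}: π^{-1}(V) = {27} ∉ τ ✗.
  V = {[25], [27]}: π^{-1}(V) = {25, 27} ∉ τ ✗.
  V = {[26], [27]}: π^{-1}(V) = {26, 27} ∉ τ ✗.
  V = {[25], [26], [27]}: π^{-1}(V) = {25, 26, 27} ∉ τ ✗.
  V = {[28=29]}: π^{-1}(V) = {28, 29} ∉ τ ✗.
  V = {[25], [28=29]}: π^{-1}(V) = {25, 28, 29} ∉ τ ✗.
  V = {[26], [28=29]}: π^{-1}(V) = {26, 28, 29} ∉ τ ✗.
  V = {[25], [26], [28=29]}: π^{-1}(V) = {25, 26, 28, 29} ∉ τ ✗.
  V = {[27], [28=29]}: π^{-1}(V) = {27, 28, 29} ∉ τ ✗.
  V = {[25], [27], [28=29]}: π^{-1}(V) = {25, 27, 28, 29} ∉ τ ✗.
  V = {[26], [27], [28=29]}: π^{-1}(V) = {26, 27, 28, 29} ∉ τ ✗.
  V = {[25], [26], [27], [28=29]}: π^{-1}(V) = {25, 26, 27, 28, 29} ∈ τ ✓.
Open sets in the quotient: τ_Q = {{}, {[25]}, {[25], [26], [27], [28=29]}} (3 elements).
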